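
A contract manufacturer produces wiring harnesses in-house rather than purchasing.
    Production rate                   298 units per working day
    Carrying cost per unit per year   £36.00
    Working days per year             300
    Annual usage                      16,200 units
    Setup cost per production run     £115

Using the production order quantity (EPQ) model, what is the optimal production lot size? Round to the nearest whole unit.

Daily demand d = 16,200/300 = 54.000; p = 298; 1 − d/p = 0.81879
EPQ = √(2DS / (H(1 − d/p)))
    = √(2 × 16,200 × 115 / (36 × 0.81879)) ≈ 355.54

356 units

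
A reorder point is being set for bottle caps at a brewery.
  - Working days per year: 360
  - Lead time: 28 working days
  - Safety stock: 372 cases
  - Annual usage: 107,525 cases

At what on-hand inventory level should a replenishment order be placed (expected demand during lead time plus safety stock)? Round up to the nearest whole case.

Daily demand d = 107,525 / 360 = 298.681 cases/day
Demand during lead time = 298.681 × 28 = 8,363.06
Reorder point = 8,363.06 + 372 = 8,735.06 → round up

8,736 cases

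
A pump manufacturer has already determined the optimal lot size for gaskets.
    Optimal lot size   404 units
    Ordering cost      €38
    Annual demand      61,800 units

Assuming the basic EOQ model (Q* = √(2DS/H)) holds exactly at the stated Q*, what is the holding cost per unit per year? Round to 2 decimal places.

Since Q* = (2DS/H)^½, squaring gives Q*²·H = 2DS.
H = 2DS / Q² = 2 × 61,800 × 38 / 404² = 28.7766

€28.78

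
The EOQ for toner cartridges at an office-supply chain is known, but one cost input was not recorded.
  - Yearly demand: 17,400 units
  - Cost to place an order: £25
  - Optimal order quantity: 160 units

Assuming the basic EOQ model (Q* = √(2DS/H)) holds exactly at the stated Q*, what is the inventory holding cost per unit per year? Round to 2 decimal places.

Since Q* = (2DS/H)^½, squaring gives Q*²·H = 2DS.
H = 2DS / Q² = 2 × 17,400 × 25 / 160² = 33.9844

£33.98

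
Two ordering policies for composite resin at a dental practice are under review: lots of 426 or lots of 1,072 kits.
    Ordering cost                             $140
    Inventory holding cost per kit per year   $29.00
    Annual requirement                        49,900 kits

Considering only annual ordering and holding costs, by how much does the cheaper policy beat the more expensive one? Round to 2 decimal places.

$515.27

Annual cost at Q: ordering D·S/Q plus holding Q·H/2.
TC(426) = (49,900/426)×140 + (426/2)×29 = $22,576.06
TC(1,072) = (49,900/1,072)×140 + (1,072/2)×29 = $22,060.79
|ΔTC| = |$22,576.06 − $22,060.79| = $515.27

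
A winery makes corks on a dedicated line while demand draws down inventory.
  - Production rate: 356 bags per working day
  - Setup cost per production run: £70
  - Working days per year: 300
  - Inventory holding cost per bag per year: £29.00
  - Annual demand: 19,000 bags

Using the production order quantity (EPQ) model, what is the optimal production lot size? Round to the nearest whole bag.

334 bags

Daily demand d = 19,000/300 = 63.333; p = 356; 1 − d/p = 0.82210
EPQ = √(2DS / (H(1 − d/p)))
    = √(2 × 19,000 × 70 / (29 × 0.82210)) ≈ 334.03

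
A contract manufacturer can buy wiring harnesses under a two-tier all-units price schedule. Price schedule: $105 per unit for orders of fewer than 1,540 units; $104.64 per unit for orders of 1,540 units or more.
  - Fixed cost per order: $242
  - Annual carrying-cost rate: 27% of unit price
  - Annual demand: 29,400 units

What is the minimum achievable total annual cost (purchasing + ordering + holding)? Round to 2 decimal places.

H₁ = 27%×$105 = $28.3500;  H₂ = 27%×$104.64 = $28.2528
EOQ₁ = √(2×29,400×242/28.3500) = 708.47  (< 1,540, feasible at tier 1)
EOQ₂ = √(2×29,400×242/28.2528) = 709.68  (< 1,540 → use Q = 1,540 at tier-2 price)
TC(tier 1 (EOQ₁), Q≈708.5) = $3,107,085.05
TC(tier 2, Q≈1,540.0) = $3,102,790.66
Minimum at tier 2: $3,102,790.66

$3,102,790.66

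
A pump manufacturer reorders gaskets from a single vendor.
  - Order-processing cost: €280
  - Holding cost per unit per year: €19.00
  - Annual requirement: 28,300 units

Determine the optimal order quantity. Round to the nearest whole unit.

913 units

EOQ = √(2DS/H) = √(2 × 28,300 × 280 / 19)
    = √(834,105.26) ≈ 913.29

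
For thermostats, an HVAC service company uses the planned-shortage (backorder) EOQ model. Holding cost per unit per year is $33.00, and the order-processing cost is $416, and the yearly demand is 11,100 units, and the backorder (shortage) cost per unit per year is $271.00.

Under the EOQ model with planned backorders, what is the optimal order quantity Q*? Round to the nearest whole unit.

Q* = √(2DS/H) · √((H + b)/b)
   = √(2 × 11,100 × 416 / 33) · √((33 + 271) / 271)
   = 529.013 × 1.0591 ≈ 560.30

560 units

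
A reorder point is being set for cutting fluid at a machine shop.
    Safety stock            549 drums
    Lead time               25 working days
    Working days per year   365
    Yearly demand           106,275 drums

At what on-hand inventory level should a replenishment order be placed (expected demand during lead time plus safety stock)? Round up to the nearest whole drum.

Daily demand d = 106,275 / 365 = 291.164 drums/day
Demand during lead time = 291.164 × 25 = 7,279.11
Reorder point = 7,279.11 + 549 = 7,828.11 → round up

7,829 drums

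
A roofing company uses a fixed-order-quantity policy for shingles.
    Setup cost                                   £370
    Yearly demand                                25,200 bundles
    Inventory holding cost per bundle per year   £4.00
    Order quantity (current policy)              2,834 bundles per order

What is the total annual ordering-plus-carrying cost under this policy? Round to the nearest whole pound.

£8,958

Ordering: D/Q × S = 25,200/2,834 × £370 = £3,290.05
Holding:  Q/2 × H = 2,834/2 × £4 = £5,668.00
Total = £3,290.05 + £5,668.00 = £8,958.05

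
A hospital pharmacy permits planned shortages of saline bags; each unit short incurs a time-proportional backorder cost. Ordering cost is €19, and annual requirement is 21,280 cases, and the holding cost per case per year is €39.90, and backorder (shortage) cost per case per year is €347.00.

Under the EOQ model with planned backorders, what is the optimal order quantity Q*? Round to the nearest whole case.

Basic EOQ = √(2·21,280·19/39.9) = 142.361
Backorder adjustment √((H+b)/b) = √((39.9+347)/347) = 1.0559
Q* = 142.361 × 1.0559 ≈ 150.32

150 cases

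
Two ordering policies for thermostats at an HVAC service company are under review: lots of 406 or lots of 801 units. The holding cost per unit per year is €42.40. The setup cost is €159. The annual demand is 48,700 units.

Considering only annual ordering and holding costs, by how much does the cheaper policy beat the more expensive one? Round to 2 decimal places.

Annual cost at Q: ordering D·S/Q plus holding Q·H/2.
TC(406) = (48,700/406)×159 + (406/2)×42.4 = €27,679.37
TC(801) = (48,700/801)×159 + (801/2)×42.4 = €26,648.24
Cheaper: Q = 801.  Difference = €1,031.13

€1,031.13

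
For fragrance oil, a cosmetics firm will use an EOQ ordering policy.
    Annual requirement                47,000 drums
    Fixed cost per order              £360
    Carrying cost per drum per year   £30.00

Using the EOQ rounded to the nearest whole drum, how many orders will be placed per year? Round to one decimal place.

Optimal lot size Q* = (2 × 47,000 × £360 / £30)^½ ≈ 1,062.07 → Q = 1,062
N = D/Q = 47,000/1,062 ≈ 44.256 orders/yr

44.3 orders per year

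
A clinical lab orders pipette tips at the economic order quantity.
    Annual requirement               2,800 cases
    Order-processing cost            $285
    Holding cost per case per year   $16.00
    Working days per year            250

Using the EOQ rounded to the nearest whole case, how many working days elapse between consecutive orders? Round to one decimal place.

28.2 days

Q* = √(2·D·S / H) = √(2·2,800·285 / 16) = √99,750.0 ≈ 315.83 → Q = 316 cases
Cycle time = (working days × Q)/D = (250 × 316) / 2,800 = 28.214 days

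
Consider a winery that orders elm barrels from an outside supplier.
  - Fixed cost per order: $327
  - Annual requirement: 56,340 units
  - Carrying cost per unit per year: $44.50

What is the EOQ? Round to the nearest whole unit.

Optimal lot size Q* = (2 × 56,340 × $327 / $44.5)^½ ≈ 909.95

910 units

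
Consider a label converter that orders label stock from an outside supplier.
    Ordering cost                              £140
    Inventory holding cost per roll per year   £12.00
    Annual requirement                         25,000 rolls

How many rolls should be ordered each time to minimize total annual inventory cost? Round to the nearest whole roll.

Q* = √(2·D·S / H) = √(2·25,000·140 / 12) = √583,333.3 ≈ 763.76

764 rolls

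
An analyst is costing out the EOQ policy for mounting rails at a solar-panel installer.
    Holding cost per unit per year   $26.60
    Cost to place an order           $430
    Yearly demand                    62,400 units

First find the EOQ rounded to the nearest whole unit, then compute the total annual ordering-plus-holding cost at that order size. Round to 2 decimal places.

Q* = √(2·D·S / H) = √(2·62,400·430 / 26.6) = √2,017,443.6 ≈ 1,420.37 → Q = 1,420 units
Annual ordering cost = (D/Q)·S = (62,400/1,420) × 430 = $18,895.77
Annual holding cost  = (Q/2)·H = (1,420/2) × 26.6 = $18,886.00
Total = $18,895.77 + $18,886.00 = $37,781.77

$37,781.77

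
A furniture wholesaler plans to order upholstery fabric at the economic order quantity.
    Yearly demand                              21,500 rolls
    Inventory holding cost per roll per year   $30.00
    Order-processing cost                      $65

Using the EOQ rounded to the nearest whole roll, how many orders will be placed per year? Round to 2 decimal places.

70.49 orders per year

Optimal lot size Q* = (2 × 21,500 × $65 / $30)^½ ≈ 305.23 → Q = 305
N = D/Q = 21,500/305 ≈ 70.492 orders/yr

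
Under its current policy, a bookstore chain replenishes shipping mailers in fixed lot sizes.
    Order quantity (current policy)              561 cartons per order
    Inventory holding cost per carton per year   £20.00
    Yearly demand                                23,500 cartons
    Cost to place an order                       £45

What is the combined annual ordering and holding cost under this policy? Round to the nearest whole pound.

£7,495

Ordering: D/Q × S = 23,500/561 × £45 = £1,885.03
Holding:  Q/2 × H = 561/2 × £20 = £5,610.00
Total = £1,885.03 + £5,610.00 = £7,495.03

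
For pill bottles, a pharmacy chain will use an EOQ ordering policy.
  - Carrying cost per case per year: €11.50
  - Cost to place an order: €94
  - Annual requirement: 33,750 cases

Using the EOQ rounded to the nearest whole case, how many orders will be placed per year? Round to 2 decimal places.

45.42 orders per year

2DS/H = 2·33,750·94/11.5 = 551,739.13
EOQ = √551,739.13 ≈ 742.79 → Q = 743
N = D/Q = 33,750/743 ≈ 45.424 orders/yr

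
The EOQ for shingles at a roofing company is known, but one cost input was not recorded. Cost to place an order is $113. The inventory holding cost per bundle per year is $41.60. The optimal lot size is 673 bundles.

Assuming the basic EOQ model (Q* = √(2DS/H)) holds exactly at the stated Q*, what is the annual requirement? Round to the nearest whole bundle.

83,371 bundles per year

EOQ relation: Q² = 2DS/H, so rearrange for the unknown.
D = Q²H / (2S) = 673² × 41.6 / (2 × 113) = 83,371.00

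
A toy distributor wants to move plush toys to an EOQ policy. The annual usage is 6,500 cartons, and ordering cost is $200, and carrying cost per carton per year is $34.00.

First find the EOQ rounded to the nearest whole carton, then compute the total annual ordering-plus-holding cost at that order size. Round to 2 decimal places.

$9,402.14

2DS/H = 2·6,500·200/34 = 76,470.59
EOQ = √76,470.59 ≈ 276.53 → Q = 277 cartons
Ordering: D/Q × S = 6,500/277 × $200 = $4,693.14
Holding:  Q/2 × H = 277/2 × $34 = $4,709.00
Total = $4,693.14 + $4,709.00 = $9,402.14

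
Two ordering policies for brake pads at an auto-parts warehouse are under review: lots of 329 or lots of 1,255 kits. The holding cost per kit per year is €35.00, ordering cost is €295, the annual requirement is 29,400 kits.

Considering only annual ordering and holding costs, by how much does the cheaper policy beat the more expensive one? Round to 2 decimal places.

Annual cost at Q: ordering D·S/Q plus holding Q·H/2.
TC(329) = (29,400/329)×295 + (329/2)×35 = €32,119.20
TC(1,255) = (29,400/1,255)×295 + (1,255/2)×35 = €28,873.26
Lots of 1,255 are cheaper by €3,245.95.

€3,245.95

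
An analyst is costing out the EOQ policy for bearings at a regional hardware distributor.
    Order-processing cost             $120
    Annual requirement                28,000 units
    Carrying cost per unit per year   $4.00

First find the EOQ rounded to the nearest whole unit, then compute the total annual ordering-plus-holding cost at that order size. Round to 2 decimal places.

$5,184.59

2DS/H = 2·28,000·120/4 = 1,680,000.00
EOQ = √1,680,000.00 ≈ 1,296.15 → Q = 1,296 units
Orders/yr = 28,000/1,296 = 21.605; ordering cost = 21.605 × $120 = $2,592.59
Average inventory = 1,296/2 = 648; holding cost = 648 × $4 = $2,592.00
Total = $2,592.59 + $2,592.00 = $5,184.59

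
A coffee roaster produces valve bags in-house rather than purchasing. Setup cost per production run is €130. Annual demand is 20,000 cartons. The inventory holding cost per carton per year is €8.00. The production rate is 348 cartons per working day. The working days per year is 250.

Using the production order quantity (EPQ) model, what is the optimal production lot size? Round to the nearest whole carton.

d = 20,000/250 = 80.0000 cartons/day;  effective holding cost H(1 − d/p) = 8·(1 − 80.0000/348) = 6.16092
Q* = √(2DS / H_eff) = √(2·20,000·130 / 6.16092) ≈ 918.71

919 cartons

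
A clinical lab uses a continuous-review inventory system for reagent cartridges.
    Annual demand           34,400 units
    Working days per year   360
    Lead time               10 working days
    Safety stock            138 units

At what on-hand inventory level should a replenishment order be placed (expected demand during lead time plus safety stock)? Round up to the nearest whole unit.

Daily demand d = 34,400 / 360 = 95.556 units/day
Demand during lead time = 95.556 × 10 = 955.56
Reorder point = 955.56 + 138 = 1,093.56 → round up

1,094 units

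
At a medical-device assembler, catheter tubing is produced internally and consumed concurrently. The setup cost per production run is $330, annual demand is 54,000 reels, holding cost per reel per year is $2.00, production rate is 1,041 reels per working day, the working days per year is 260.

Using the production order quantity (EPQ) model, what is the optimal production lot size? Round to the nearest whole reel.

4,718 reels

Daily demand d = 54,000/260 = 207.692; p = 1041; 1 − d/p = 0.80049
EPQ = √(2DS / (H(1 − d/p)))
    = √(2 × 54,000 × 330 / (2 × 0.80049)) ≈ 4,718.20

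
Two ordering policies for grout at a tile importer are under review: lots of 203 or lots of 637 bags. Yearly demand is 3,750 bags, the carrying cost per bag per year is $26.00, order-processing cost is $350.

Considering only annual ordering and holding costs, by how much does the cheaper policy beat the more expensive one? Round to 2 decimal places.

$1,236.92

TC(Q) = (D/Q)S + (Q/2)H
TC(203) = (3,750/203)×350 + (203/2)×26 = $9,104.52
TC(637) = (3,750/637)×350 + (637/2)×26 = $10,341.44
Cheaper: Q = 203.  Difference = $1,236.92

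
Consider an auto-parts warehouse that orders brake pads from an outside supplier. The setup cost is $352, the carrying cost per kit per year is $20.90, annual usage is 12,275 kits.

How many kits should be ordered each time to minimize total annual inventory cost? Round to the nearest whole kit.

Q* = √(2·D·S / H) = √(2·12,275·352 / 20.9) = √413,473.7 ≈ 643.02

643 kits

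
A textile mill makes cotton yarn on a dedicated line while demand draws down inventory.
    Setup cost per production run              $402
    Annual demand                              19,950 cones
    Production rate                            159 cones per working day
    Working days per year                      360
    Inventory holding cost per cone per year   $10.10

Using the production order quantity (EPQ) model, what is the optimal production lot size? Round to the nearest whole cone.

1,561 cones

d = 19,950/360 = 55.4167 cones/day;  effective holding cost H(1 − d/p) = 10.1·(1 − 55.4167/159) = 6.57982
Q* = √(2DS / H_eff) = √(2·19,950·402 / 6.57982) ≈ 1,561.32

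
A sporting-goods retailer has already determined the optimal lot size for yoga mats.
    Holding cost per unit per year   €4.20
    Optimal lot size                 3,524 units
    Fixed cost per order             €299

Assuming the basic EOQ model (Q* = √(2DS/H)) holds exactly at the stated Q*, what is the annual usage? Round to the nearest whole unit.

From Q* = √(2DS/H) ⇒ Q*² = 2DS/H.
D = Q²H / (2S) = 3,524² × 4.2 / (2 × 299) = 87,220.77

87,221 units per year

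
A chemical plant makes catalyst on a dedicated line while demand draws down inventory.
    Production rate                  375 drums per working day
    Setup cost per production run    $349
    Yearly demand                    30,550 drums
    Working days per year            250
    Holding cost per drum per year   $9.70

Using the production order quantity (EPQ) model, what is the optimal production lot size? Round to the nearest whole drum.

1,806 drums

Daily demand d = 30,550/250 = 122.200; p = 375; 1 − d/p = 0.67413
EPQ = √(2DS / (H(1 − d/p)))
    = √(2 × 30,550 × 349 / (9.7 × 0.67413)) ≈ 1,805.82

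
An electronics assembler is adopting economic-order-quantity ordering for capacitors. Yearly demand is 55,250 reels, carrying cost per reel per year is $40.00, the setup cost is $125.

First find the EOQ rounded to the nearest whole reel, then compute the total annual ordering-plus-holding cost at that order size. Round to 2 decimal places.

2DS/H = 2·55,250·125/40 = 345,312.50
EOQ = √345,312.50 ≈ 587.63 → Q = 588 reels
Orders/yr = 55,250/588 = 93.963; ordering cost = 93.963 × $125 = $11,745.32
Average inventory = 588/2 = 294; holding cost = 294 × $40 = $11,760.00
Total = $11,745.32 + $11,760.00 = $23,505.32

$23,505.32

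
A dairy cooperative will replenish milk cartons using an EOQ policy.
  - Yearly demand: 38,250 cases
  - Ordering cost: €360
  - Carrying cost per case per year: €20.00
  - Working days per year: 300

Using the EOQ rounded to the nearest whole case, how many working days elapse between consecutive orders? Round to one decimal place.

Optimal lot size Q* = (2 × 38,250 × €360 / €20)^½ ≈ 1,173.46 → Q = 1,173 cases
Cycle time = (working days × Q)/D = (300 × 1,173) / 38,250 = 9.200 days

9.2 days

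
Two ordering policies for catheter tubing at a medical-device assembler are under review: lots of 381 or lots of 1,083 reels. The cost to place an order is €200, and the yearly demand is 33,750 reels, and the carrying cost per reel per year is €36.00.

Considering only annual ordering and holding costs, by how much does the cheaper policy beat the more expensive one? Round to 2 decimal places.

€1,152.15

TC(Q) = (D/Q)S + (Q/2)H
TC(381) = (33,750/381)×200 + (381/2)×36 = €24,574.54
TC(1,083) = (33,750/1,083)×200 + (1,083/2)×36 = €25,726.69
Lots of 381 are cheaper by €1,152.15.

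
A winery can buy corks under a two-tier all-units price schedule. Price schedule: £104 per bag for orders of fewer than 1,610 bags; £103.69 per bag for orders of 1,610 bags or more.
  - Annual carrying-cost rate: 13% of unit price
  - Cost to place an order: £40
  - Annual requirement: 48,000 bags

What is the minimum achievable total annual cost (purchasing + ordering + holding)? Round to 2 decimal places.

H₁ = 13%×£104 = £13.5200;  H₂ = 13%×£103.69 = £13.4797
EOQ₁ = √(2×48,000×40/13.5200) = 532.94  (< 1,610, feasible at tier 1)
EOQ₂ = √(2×48,000×40/13.4797) = 533.73  (< 1,610 → use Q = 1,610 at tier-2 price)
TC(tier 1 (EOQ₁), Q≈532.9) = £4,999,205.33
TC(tier 2, Q≈1,610.0) = £4,989,163.71
Minimum at tier 2: £4,989,163.71

£4,989,163.71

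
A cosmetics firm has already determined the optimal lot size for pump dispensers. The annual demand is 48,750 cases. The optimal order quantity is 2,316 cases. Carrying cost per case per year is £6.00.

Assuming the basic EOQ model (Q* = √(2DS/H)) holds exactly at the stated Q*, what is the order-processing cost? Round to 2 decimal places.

From Q* = √(2DS/H) ⇒ Q*² = 2DS/H.
S = Q²H / (2D) = 2,316² × 6 / (2 × 48,750) = 330.0834

£330.08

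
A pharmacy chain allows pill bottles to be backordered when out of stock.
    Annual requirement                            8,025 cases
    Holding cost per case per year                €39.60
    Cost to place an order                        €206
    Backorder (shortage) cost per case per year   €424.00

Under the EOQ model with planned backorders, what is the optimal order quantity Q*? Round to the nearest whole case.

Q* = √(2DS/H) · √((H + b)/b)
   = √(2 × 8,025 × 206 / 39.6) · √((39.6 + 424) / 424)
   = 288.951 × 1.0457 ≈ 302.14

302 cases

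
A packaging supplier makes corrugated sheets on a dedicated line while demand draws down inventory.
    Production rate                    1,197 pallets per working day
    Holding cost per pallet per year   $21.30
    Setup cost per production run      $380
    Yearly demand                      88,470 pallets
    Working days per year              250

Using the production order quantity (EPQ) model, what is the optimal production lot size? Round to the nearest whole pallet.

Daily demand d = 88,470/250 = 353.880; p = 1197; 1 − d/p = 0.70436
EPQ = √(2DS / (H(1 − d/p)))
    = √(2 × 88,470 × 380 / (21.3 × 0.70436)) ≈ 2,116.98

2,117 pallets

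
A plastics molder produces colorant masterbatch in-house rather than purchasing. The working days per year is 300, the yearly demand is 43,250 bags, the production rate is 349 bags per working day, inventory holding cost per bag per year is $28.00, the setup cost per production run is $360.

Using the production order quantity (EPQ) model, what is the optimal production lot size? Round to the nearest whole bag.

d = 43,250/300 = 144.1667 bags/day;  effective holding cost H(1 − d/p) = 28·(1 − 144.1667/349) = 16.43362
Q* = √(2DS / H_eff) = √(2·43,250·360 / 16.43362) ≈ 1,376.55

1,377 bags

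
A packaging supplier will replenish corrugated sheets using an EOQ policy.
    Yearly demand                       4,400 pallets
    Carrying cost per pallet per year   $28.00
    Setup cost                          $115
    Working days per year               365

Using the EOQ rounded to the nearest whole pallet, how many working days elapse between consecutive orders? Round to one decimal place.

15.8 days

EOQ = √(2DS/H) = √(2 × 4,400 × 115 / 28)
    = √(36,142.86) ≈ 190.11 → Q = 190 pallets
T = Q/D × 365 days = 190/4,400 × 365 = 15.761 days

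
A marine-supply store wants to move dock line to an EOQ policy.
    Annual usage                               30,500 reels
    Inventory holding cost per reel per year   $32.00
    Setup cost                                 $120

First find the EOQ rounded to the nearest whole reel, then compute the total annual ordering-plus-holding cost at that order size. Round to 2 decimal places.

2DS/H = 2·30,500·120/32 = 228,750.00
EOQ = √228,750.00 ≈ 478.28 → Q = 478 reels
Orders/yr = 30,500/478 = 63.808; ordering cost = 63.808 × $120 = $7,656.90
Average inventory = 478/2 = 239; holding cost = 239 × $32 = $7,648.00
Total = $7,656.90 + $7,648.00 = $15,304.90

$15,304.90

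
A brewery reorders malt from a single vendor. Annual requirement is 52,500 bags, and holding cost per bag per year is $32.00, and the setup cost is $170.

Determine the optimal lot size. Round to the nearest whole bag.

747 bags

Optimal lot size Q* = (2 × 52,500 × $170 / $32)^½ ≈ 746.87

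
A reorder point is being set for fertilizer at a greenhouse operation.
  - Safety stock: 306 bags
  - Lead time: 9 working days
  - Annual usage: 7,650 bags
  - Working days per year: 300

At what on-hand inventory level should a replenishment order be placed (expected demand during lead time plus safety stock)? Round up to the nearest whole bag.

536 bags

Daily demand d = 7,650 / 300 = 25.500 bags/day
Demand during lead time = 25.500 × 9 = 229.50
Reorder point = 229.50 + 306 = 535.50 → round up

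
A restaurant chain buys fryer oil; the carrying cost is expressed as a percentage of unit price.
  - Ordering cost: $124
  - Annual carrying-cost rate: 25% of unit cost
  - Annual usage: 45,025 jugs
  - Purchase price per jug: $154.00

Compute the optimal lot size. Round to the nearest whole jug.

H = i·C = 0.25 × $154 = $38.5000 per jug-year
Q* = √(2·D·S / H) = √(2·45,025·124 / 38.5) = √290,031.2 ≈ 538.55

539 jugs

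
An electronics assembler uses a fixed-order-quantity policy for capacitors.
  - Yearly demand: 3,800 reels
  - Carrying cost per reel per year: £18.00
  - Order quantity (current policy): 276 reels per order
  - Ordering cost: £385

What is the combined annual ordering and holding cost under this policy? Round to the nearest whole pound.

Annual ordering cost = (D/Q)·S = (3,800/276) × 385 = £5,300.72
Annual holding cost  = (Q/2)·H = (276/2) × 18 = £2,484.00
Total = £5,300.72 + £2,484.00 = £7,784.72

£7,785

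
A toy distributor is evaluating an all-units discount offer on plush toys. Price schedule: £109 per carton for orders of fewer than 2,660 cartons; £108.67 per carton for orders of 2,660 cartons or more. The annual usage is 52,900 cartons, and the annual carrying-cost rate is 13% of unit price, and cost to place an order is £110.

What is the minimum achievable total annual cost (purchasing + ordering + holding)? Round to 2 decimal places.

£5,769,619.64

H₁ = 13%×£109 = £14.1700;  H₂ = 13%×£108.67 = £14.1271
EOQ₁ = √(2×52,900×110/14.1700) = 906.26  (< 2,660, feasible at tier 1)
EOQ₂ = √(2×52,900×110/14.1271) = 907.64  (< 2,660 → use Q = 2,660 at tier-2 price)
TC(tier 1 (EOQ₁), Q≈906.3) = £5,778,941.75
TC(tier 2, Q≈2,660.0) = £5,769,619.64
Minimum at tier 2: £5,769,619.64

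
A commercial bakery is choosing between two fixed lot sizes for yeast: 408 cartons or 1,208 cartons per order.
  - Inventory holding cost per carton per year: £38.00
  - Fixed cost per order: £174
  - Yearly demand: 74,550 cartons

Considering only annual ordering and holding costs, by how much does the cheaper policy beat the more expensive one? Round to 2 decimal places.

£5,855.22

For each Q, cost = (D/Q)·S + (Q/2)·H.
TC(408) = (74,550/408)×174 + (408/2)×38 = £39,545.38
TC(1,208) = (74,550/1,208)×174 + (1,208/2)×38 = £33,690.16
Cheaper: Q = 1,208.  Difference = £5,855.22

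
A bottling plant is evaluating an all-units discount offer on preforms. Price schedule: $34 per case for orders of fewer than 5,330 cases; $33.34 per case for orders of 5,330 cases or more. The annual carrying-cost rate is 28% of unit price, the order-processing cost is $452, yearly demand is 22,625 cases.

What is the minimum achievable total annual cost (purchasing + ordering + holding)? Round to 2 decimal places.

$781,114.48

H₁ = 28%×$34 = $9.5200;  H₂ = 28%×$33.34 = $9.3352
EOQ₁ = √(2×22,625×452/9.5200) = 1,465.75  (< 5,330, feasible at tier 1)
EOQ₂ = √(2×22,625×452/9.3352) = 1,480.19  (< 5,330 → use Q = 5,330 at tier-2 price)
TC(tier 1 (EOQ₁), Q≈1,465.8) = $783,203.94
TC(tier 2, Q≈5,330.0) = $781,114.48
Minimum at tier 2: $781,114.48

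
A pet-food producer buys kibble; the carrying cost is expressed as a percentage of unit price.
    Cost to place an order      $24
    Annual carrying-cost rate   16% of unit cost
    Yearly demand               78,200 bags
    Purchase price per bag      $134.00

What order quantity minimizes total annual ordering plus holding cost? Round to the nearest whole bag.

H = i·C = 0.16 × $134 = $21.4400 per bag-year
EOQ = √(2DS/H) = √(2 × 78,200 × 24 / 21.44)
    = √(175,074.63) ≈ 418.42

418 bags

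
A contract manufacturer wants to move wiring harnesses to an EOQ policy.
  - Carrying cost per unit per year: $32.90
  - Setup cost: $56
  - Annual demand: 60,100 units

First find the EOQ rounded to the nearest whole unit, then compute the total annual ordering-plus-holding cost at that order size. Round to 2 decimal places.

EOQ = √(2DS/H) = √(2 × 60,100 × 56 / 32.9)
    = √(204,595.74) ≈ 452.32 → Q = 452 units
Ordering: D/Q × S = 60,100/452 × $56 = $7,446.02
Holding:  Q/2 × H = 452/2 × $32.9 = $7,435.40
Total = $7,446.02 + $7,435.40 = $14,881.42

$14,881.42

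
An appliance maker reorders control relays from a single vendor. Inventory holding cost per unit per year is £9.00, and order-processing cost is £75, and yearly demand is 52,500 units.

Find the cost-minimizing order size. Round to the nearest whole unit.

2DS/H = 2·52,500·75/9 = 875,000.00
EOQ = √875,000.00 ≈ 935.41

935 units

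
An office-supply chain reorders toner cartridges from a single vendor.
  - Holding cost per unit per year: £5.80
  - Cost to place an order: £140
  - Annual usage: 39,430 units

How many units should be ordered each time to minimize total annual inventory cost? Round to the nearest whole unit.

Q* = √(2·D·S / H) = √(2·39,430·140 / 5.8) = √1,903,517.2 ≈ 1,379.68

1,380 units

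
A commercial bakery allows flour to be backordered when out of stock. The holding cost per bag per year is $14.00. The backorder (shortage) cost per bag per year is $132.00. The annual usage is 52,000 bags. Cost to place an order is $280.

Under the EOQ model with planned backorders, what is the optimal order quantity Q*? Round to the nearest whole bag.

Q* = √(2DS/H) · √((H + b)/b)
   = √(2 × 52,000 × 280 / 14) · √((14 + 132) / 132)
   = 1,442.221 × 1.0517 ≈ 1,516.77

1,517 bags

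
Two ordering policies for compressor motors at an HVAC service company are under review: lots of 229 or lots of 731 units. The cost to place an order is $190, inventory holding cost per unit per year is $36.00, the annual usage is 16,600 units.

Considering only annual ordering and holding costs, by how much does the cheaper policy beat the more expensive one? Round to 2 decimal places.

For each Q, cost = (D/Q)·S + (Q/2)·H.
TC(229) = (16,600/229)×190 + (229/2)×36 = $17,894.93
TC(731) = (16,600/731)×190 + (731/2)×36 = $17,472.64
Lots of 731 are cheaper by $422.29.

$422.29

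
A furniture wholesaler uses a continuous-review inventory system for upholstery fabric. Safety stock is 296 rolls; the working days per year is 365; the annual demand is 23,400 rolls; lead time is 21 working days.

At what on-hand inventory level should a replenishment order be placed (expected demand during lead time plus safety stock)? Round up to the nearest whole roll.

Daily demand d = 23,400 / 365 = 64.110 rolls/day
Demand during lead time = 64.110 × 21 = 1,346.30
Reorder point = 1,346.30 + 296 = 1,642.30 → round up

1,643 rolls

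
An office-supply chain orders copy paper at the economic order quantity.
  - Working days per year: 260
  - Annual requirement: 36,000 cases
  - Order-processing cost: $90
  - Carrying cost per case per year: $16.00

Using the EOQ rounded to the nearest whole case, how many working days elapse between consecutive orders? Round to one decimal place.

4.6 days

EOQ = √(2DS/H) = √(2 × 36,000 × 90 / 16)
    = √(405,000.00) ≈ 636.40 → Q = 636 cases
T = Q/D × 260 days = 636/36,000 × 260 = 4.593 days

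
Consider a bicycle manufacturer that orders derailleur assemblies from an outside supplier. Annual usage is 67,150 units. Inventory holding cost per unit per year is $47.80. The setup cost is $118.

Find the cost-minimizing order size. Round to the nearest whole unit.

Q* = √(2·D·S / H) = √(2·67,150·118 / 47.8) = √331,535.6 ≈ 575.79

576 units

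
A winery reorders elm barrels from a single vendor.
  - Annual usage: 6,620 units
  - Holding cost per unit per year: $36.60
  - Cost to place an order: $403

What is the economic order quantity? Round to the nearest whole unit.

382 units

Q* = √(2·D·S / H) = √(2·6,620·403 / 36.6) = √145,784.7 ≈ 381.82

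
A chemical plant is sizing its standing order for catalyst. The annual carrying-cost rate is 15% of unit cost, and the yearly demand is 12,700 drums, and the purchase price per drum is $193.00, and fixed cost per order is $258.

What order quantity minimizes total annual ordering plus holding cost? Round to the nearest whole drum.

Holding cost per drum per year: H = 15% × $193 = $28.9500
Optimal lot size Q* = (2 × 12,700 × $258 / $28.95)^½ ≈ 475.78

476 drums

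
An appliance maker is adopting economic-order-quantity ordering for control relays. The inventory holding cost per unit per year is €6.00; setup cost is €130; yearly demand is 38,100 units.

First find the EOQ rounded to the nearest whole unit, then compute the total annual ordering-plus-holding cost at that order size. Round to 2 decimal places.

2DS/H = 2·38,100·130/6 = 1,651,000.00
EOQ = √1,651,000.00 ≈ 1,284.91 → Q = 1,285 units
Annual ordering cost = (D/Q)·S = (38,100/1,285) × 130 = €3,854.47
Annual holding cost  = (Q/2)·H = (1,285/2) × 6 = €3,855.00
Total = €3,854.47 + €3,855.00 = €7,709.47

€7,709.47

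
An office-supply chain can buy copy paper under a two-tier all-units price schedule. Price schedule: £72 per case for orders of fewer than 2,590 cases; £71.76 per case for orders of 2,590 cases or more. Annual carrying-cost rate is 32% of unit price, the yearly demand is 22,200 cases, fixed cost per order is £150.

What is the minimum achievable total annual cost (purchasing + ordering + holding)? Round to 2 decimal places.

H₁ = 32%×£72 = £23.0400;  H₂ = 32%×£71.76 = £22.9632
EOQ₁ = √(2×22,200×150/23.0400) = 537.65  (< 2,590, feasible at tier 1)
EOQ₂ = √(2×22,200×150/22.9632) = 538.54  (< 2,590 → use Q = 2,590 at tier-2 price)
TC(tier 1 (EOQ₁), Q≈537.6) = £1,610,787.35
TC(tier 2, Q≈2,590.0) = £1,624,095.06
Minimum at tier 1 (EOQ₁): £1,610,787.35

£1,610,787.35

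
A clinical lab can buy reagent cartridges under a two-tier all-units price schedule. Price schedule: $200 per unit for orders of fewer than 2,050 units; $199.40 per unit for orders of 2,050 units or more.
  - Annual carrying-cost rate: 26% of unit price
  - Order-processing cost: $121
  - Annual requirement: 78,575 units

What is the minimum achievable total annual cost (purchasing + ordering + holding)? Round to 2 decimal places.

$15,725,632.94

H₁ = 26%×$200 = $52.0000;  H₂ = 26%×$199.40 = $51.8440
EOQ₁ = √(2×78,575×121/52.0000) = 604.71  (< 2,050, feasible at tier 1)
EOQ₂ = √(2×78,575×121/51.8440) = 605.62  (< 2,050 → use Q = 2,050 at tier-2 price)
TC(tier 1 (EOQ₁), Q≈604.7) = $15,746,445.00
TC(tier 2, Q≈2,050.0) = $15,725,632.94
Minimum at tier 2: $15,725,632.94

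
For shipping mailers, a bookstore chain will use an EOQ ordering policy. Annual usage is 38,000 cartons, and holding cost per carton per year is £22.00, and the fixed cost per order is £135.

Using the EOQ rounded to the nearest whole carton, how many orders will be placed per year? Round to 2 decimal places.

EOQ = √(2DS/H) = √(2 × 38,000 × 135 / 22)
    = √(466,363.64) ≈ 682.91 → Q = 683
N = D/Q = 38,000/683 ≈ 55.637 orders/yr

55.64 orders per year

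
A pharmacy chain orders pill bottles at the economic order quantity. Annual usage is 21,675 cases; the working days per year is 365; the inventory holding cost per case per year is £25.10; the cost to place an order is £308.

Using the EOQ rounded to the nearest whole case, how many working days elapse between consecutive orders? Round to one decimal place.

12.3 days

Optimal lot size Q* = (2 × 21,675 × £308 / £25.1)^½ ≈ 729.35 → Q = 729 cases
Cycle time = (working days × Q)/D = (365 × 729) / 21,675 = 12.276 days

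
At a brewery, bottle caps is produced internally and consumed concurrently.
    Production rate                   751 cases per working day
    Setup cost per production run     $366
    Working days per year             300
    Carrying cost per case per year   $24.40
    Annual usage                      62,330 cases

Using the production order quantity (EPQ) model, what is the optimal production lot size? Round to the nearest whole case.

1,608 cases

Daily demand d = 62,330/300 = 207.767; p = 751; 1 − d/p = 0.72335
EPQ = √(2DS / (H(1 − d/p)))
    = √(2 × 62,330 × 366 / (24.4 × 0.72335)) ≈ 1,607.81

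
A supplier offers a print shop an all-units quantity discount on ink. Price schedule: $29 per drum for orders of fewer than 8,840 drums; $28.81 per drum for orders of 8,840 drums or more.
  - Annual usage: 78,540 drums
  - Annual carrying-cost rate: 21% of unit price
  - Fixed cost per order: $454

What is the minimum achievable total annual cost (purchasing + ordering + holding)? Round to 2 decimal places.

$2,293,512.46

H₁ = 21%×$29 = $6.0900;  H₂ = 21%×$28.81 = $6.0501
EOQ₁ = √(2×78,540×454/6.0900) = 3,422.00  (< 8,840, feasible at tier 1)
EOQ₂ = √(2×78,540×454/6.0501) = 3,433.26  (< 8,840 → use Q = 8,840 at tier-2 price)
TC(tier 1 (EOQ₁), Q≈3,422.0) = $2,298,499.97
TC(tier 2, Q≈8,840.0) = $2,293,512.46
Minimum at tier 2: $2,293,512.46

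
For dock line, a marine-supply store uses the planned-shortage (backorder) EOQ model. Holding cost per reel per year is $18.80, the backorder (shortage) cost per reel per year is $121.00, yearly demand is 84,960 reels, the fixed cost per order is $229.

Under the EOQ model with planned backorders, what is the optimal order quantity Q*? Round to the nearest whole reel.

Q* = √(2DS/H) · √((H + b)/b)
   = √(2 × 84,960 × 229 / 18.8) · √((18.8 + 121) / 121)
   = 1,438.670 × 1.0749 ≈ 1,546.40

1,546 reels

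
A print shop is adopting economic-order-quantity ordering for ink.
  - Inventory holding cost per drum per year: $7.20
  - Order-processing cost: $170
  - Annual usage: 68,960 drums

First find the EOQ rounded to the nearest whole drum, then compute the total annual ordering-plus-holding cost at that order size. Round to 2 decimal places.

$12,992.85

EOQ = √(2DS/H) = √(2 × 68,960 × 170 / 7.2)
    = √(3,256,444.44) ≈ 1,804.56 → Q = 1,805 drums
Annual ordering cost = (D/Q)·S = (68,960/1,805) × 170 = $6,494.85
Annual holding cost  = (Q/2)·H = (1,805/2) × 7.2 = $6,498.00
Total = $6,494.85 + $6,498.00 = $12,992.85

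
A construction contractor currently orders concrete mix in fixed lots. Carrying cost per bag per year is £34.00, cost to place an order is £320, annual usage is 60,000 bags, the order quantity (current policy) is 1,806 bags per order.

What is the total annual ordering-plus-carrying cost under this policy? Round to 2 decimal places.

Ordering: D/Q × S = 60,000/1,806 × £320 = £10,631.23
Holding:  Q/2 × H = 1,806/2 × £34 = £30,702.00
Total = £10,631.23 + £30,702.00 = £41,333.23

£41,333.23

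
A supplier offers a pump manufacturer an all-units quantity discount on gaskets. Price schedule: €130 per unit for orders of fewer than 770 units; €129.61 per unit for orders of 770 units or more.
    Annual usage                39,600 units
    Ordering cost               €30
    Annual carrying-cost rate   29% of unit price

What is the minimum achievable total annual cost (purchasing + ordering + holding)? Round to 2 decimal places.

H₁ = 29%×€130 = €37.7000;  H₂ = 29%×€129.61 = €37.5869
EOQ₁ = √(2×39,600×30/37.7000) = 251.05  (< 770, feasible at tier 1)
EOQ₂ = √(2×39,600×30/37.5869) = 251.42  (< 770 → use Q = 770 at tier-2 price)
TC(tier 1 (EOQ₁), Q≈251.0) = €5,157,464.42
TC(tier 2, Q≈770.0) = €5,148,569.81
Minimum at tier 2: €5,148,569.81

€5,148,569.81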